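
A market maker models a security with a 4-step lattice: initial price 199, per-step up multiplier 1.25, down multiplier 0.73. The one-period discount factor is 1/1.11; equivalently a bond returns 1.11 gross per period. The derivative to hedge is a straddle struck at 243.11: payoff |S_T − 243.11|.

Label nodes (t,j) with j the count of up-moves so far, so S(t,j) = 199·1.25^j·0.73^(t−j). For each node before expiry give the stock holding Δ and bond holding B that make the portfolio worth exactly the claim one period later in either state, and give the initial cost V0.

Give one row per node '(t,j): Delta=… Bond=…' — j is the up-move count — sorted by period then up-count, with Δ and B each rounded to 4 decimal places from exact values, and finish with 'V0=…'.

The replicating-portfolio and risk-neutral prices coincide; use p* = (1.11−0.73)/(1.25−0.73) = 0.7308 for the latter.
Terminal values V(4,·): V(4,0)=186.5975, V(4,1)=146.3420, V(4,2)=77.4114, V(4,3)=40.6205, V(4,4)=242.7298
  t=3,j=0: stock 77.4144 → up 96.7680 (V=146.3420), down 56.5125 (V=186.5975). Price 141.6036; hedge Δ=-1.0000, bond B=219.0180.
  t=3,j=1: stock 132.5589 → up 165.6986 (V=77.4114), down 96.7680 (V=146.3420). Price 86.4591; hedge Δ=-1.0000, bond B=219.0180.
  t=3,j=2: stock 226.9844 → up 283.7305 (V=40.6205), down 165.6986 (V=77.4114). Price 45.5187; hedge Δ=-0.3117, bond B=116.2705.
  t=3,j=3: stock 388.6719 → up 485.8398 (V=242.7298), down 283.7305 (V=40.6205). Price 169.6539; hedge Δ=1.0000, bond B=-219.0180.
  t=2,j=0: stock 106.0471 → up 132.5589 (V=86.4591), down 77.4144 (V=141.6036). Price 91.2664; hedge Δ=-1.0000, bond B=197.3135.
  t=2,j=1: stock 181.5875 → up 226.9844 (V=45.5187), down 132.5589 (V=86.4591). Price 50.9379; hedge Δ=-0.4336, bond B=129.6696.
  t=2,j=2: stock 310.9375 → up 388.6719 (V=169.6539), down 226.9844 (V=45.5187). Price 122.7323; hedge Δ=0.7677, bond B=-115.9892.
  t=1,j=0: stock 145.2700 → up 181.5875 (V=50.9379), down 106.0471 (V=91.2664). Price 55.6717; hedge Δ=-0.5339, bond B=133.2265.
  t=1,j=1: stock 248.7500 → up 310.9375 (V=122.7323), down 181.5875 (V=50.9379). Price 93.1559; hedge Δ=0.5550, bond B=-44.9102.
  t=0,j=0: stock 199.0000 → up 248.7500 (V=93.1559), down 145.2700 (V=55.6717). Price 74.8324; hedge Δ=0.3622, bond B=2.7475.
The time-0 hedge costs 74.8324, which is the no-arbitrage price.

(0,0): Delta=0.3622 Bond=2.7475
(1,0): Delta=-0.5339 Bond=133.2265
(1,1): Delta=0.5550 Bond=-44.9102
(2,0): Delta=-1.0000 Bond=197.3135
(2,1): Delta=-0.4336 Bond=129.6696
(2,2): Delta=0.7677 Bond=-115.9892
(3,0): Delta=-1.0000 Bond=219.0180
(3,1): Delta=-1.0000 Bond=219.0180
(3,2): Delta=-0.3117 Bond=116.2705
(3,3): Delta=1.0000 Bond=-219.0180
V0=74.8324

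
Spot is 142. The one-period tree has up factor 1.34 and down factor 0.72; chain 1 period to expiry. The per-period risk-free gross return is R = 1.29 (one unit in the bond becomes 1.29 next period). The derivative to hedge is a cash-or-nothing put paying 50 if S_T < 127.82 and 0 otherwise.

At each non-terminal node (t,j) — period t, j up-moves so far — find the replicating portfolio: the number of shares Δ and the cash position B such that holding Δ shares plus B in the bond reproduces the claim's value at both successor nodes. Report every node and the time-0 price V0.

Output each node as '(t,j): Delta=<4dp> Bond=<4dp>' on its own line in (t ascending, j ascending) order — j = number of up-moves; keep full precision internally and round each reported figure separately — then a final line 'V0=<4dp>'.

(0,0): Delta=-0.5679 Bond=83.7709
V0=3.1258

The replicating-portfolio and risk-neutral prices coincide; use p* = (1.29−0.72)/(1.34−0.72) = 0.9194 for the latter.
At expiry t=1: V(1,0)=50.0000, V(1,1)=0.0000
  t=0,j=0: stock 142.0000 → up 190.2800 (V=0.0000), down 102.2400 (V=50.0000). Price 3.1258; hedge Δ=-0.5679, bond B=83.7709.
Each (Δ,B) replicates both successor values, so the strategy is self-financing and V0 is arbitrage-free.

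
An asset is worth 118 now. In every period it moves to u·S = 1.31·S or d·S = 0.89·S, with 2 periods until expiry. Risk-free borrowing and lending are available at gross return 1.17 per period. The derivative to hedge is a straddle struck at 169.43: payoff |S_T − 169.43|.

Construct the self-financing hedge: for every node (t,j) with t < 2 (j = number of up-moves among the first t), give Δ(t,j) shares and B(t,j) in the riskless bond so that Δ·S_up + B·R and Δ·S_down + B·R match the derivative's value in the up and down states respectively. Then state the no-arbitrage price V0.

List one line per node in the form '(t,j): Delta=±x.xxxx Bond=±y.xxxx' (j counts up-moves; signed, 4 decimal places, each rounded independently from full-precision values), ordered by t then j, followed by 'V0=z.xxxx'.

(0,0): Delta=-0.2396 Bond=55.5152
(1,0): Delta=-1.0000 Bond=144.8120
(1,1): Delta=0.0187 Bond=25.0231
V0=27.2446

Risk-neutral probability p* = (R−d)/(u−d) = (1.17−0.89)/(1.31−0.89) = 0.6667.
Terminal payoffs: V(2,0)=75.9622, V(2,1)=31.8538, V(2,2)=33.0698
Node (1,0) S=105.0200: V=(p*·31.8538+(1−p*)·75.9622)/1.17=39.7920; Δ=(31.8538−75.9622)/(137.5762−93.4678)=-1.0000; B=V−Δ·S=144.8120
Node (1,1) S=154.5800: V=(p*·33.0698+(1−p*)·31.8538)/1.17=27.9183; Δ=(33.0698−31.8538)/(202.4998−137.5762)=0.0187; B=V−Δ·S=25.0231
Node (0,0) S=118.0000: V=(p*·27.9183+(1−p*)·39.7920)/1.17=27.2446; Δ=(27.9183−39.7920)/(154.5800−105.0200)=-0.2396; B=V−Δ·S=55.5152
Check: Δ(0,0)·S0 + B(0,0) = 27.2446 = V0.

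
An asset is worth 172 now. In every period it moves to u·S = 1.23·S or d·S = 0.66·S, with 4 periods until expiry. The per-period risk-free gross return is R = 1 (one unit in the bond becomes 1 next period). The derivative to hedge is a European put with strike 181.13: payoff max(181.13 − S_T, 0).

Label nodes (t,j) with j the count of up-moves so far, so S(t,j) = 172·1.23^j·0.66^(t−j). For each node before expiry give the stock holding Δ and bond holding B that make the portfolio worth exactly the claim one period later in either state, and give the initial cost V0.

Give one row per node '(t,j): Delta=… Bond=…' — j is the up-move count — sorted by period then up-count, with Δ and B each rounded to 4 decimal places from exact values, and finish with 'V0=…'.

Under the risk-neutral measure, an up-move has probability p* = (R−d)/(u−d) = 0.5965 and values discount at R = 1.
At expiry t=4: V(4,0)=148.4935, V(4,1)=120.3073, V(4,2)=67.7787, V(4,3)=0.0000, V(4,4)=0.0000
(3,0): S=49.4493. Δ = (V_up−V_dn)/(S_up−S_dn) = (120.3073−148.4935)/(60.8227−32.6365) = -1.0000. V = [p*·120.3073 + (1−p*)·148.4935]/1 = 131.6807. B = V − Δ·S = 181.1300.
(3,1): S=92.1555. Δ = (V_up−V_dn)/(S_up−S_dn) = (67.7787−120.3073)/(113.3513−60.8227) = -1.0000. V = [p*·67.7787 + (1−p*)·120.3073]/1 = 88.9745. B = V − Δ·S = 181.1300.
(3,2): S=171.7444. Δ = (V_up−V_dn)/(S_up−S_dn) = (0.0000−67.7787)/(211.2456−113.3513) = -0.6924. V = [p*·0.0000 + (1−p*)·67.7787]/1 = 27.3493. B = V − Δ·S = 146.2593.
(3,3): S=320.0691. Δ = (V_up−V_dn)/(S_up−S_dn) = (0.0000−0.0000)/(393.6850−211.2456) = 0.0000. V = [p*·0.0000 + (1−p*)·0.0000]/1 = 0.0000. B = V − Δ·S = 0.0000.
(2,0): S=74.9232. Δ = (V_up−V_dn)/(S_up−S_dn) = (88.9745−131.6807)/(92.1555−49.4493) = -1.0000. V = [p*·88.9745 + (1−p*)·131.6807]/1 = 106.2068. B = V − Δ·S = 181.1300.
(2,1): S=139.6296. Δ = (V_up−V_dn)/(S_up−S_dn) = (27.3493−88.9745)/(171.7444−92.1555) = -0.7743. V = [p*·27.3493 + (1−p*)·88.9745]/1 = 52.2156. B = V − Δ·S = 160.3299.
(2,2): S=260.2188. Δ = (V_up−V_dn)/(S_up−S_dn) = (0.0000−27.3493)/(320.0691−171.7444) = -0.1844. V = [p*·0.0000 + (1−p*)·27.3493]/1 = 11.0357. B = V − Δ·S = 59.0169.
(1,0): S=113.5200. Δ = (V_up−V_dn)/(S_up−S_dn) = (52.2156−106.2068)/(139.6296−74.9232) = -0.8344. V = [p*·52.2156 + (1−p*)·106.2068]/1 = 74.0015. B = V − Δ·S = 168.7229.
(1,1): S=211.5600. Δ = (V_up−V_dn)/(S_up−S_dn) = (11.0357−52.2156)/(260.2188−139.6296) = -0.3415. V = [p*·11.0357 + (1−p*)·52.2156]/1 = 27.6521. B = V − Δ·S = 99.8976.
(0,0): S=172.0000. Δ = (V_up−V_dn)/(S_up−S_dn) = (27.6521−74.0015)/(211.5600−113.5200) = -0.4728. V = [p*·27.6521 + (1−p*)·74.0015]/1 = 46.3545. B = V − Δ·S = 127.6692.
Root portfolio cost Δ·172+B reproduces V0=46.3545.

(0,0): Delta=-0.4728 Bond=127.6692
(1,0): Delta=-0.8344 Bond=168.7229
(1,1): Delta=-0.3415 Bond=99.8976
(2,0): Delta=-1.0000 Bond=181.1300
(2,1): Delta=-0.7743 Bond=160.3299
(2,2): Delta=-0.1844 Bond=59.0169
(3,0): Delta=-1.0000 Bond=181.1300
(3,1): Delta=-1.0000 Bond=181.1300
(3,2): Delta=-0.6924 Bond=146.2593
(3,3): Delta=0.0000 Bond=0.0000
V0=46.3545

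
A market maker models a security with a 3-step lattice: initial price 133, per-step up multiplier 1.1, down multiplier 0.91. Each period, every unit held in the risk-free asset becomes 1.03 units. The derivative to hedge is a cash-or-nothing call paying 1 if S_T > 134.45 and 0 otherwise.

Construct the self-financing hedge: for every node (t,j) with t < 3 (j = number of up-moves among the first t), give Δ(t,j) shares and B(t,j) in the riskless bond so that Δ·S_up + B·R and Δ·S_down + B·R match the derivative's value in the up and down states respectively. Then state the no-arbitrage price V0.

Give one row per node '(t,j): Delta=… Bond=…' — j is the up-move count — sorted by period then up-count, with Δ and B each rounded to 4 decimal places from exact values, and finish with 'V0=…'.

(0,0): Delta=0.0174 Bond=-1.6747
(1,0): Delta=0.0267 Bond=-2.8513
(1,1): Delta=0.0129 Bond=-1.0679
(2,0): Delta=0.0000 Bond=0.0000
(2,1): Delta=0.0395 Bond=-4.6500
(2,2): Delta=0.0000 Bond=0.9709
V0=0.6340

The replicating-portfolio and risk-neutral prices coincide; use p* = (1.03−0.91)/(1.1−0.91) = 0.6316 for the latter.
Terminal values V(3,·): V(3,0)=0.0000, V(3,1)=0.0000, V(3,2)=1.0000, V(3,3)=1.0000
  t=2,j=0: stock 110.1373 → up 121.1510 (V=0.0000), down 100.2249 (V=0.0000). Price 0.0000; hedge Δ=0.0000, bond B=0.0000.
  t=2,j=1: stock 133.1330 → up 146.4463 (V=1.0000), down 121.1510 (V=0.0000). Price 0.6132; hedge Δ=0.0395, bond B=-4.6500.
  t=2,j=2: stock 160.9300 → up 177.0230 (V=1.0000), down 146.4463 (V=1.0000). Price 0.9709; hedge Δ=0.0000, bond B=0.9709.
  t=1,j=0: stock 121.0300 → up 133.1330 (V=0.6132), down 110.1373 (V=0.0000). Price 0.3760; hedge Δ=0.0267, bond B=-2.8513.
  t=1,j=1: stock 146.3000 → up 160.9300 (V=0.9709), down 133.1330 (V=0.6132). Price 0.8147; hedge Δ=0.0129, bond B=-1.0679.
  t=0,j=0: stock 133.0000 → up 146.3000 (V=0.8147), down 121.0300 (V=0.3760). Price 0.6340; hedge Δ=0.0174, bond B=-1.6747.
Self-financing check: at every node Δ·S+B equals the discounted successor values.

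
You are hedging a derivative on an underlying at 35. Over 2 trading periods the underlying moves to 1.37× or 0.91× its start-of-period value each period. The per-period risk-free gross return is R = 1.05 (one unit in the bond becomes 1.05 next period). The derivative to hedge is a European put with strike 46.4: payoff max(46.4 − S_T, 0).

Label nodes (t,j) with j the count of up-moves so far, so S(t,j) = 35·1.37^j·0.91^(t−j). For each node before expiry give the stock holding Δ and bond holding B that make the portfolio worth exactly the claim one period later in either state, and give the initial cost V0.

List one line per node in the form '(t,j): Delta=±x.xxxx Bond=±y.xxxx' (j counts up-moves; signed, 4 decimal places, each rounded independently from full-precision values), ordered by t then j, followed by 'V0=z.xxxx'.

(0,0): Delta=-0.6527 Bond=31.5510
(1,0): Delta=-1.0000 Bond=44.1905
(1,1): Delta=-0.1254 Bond=7.8442
V0=8.7070

Under the risk-neutral measure, an up-move has probability p* = (R−d)/(u−d) = 0.3043 and values discount at R = 1.05.
Terminal payoffs: V(2,0)=17.4165, V(2,1)=2.7655, V(2,2)=0.0000
  t=1,j=0: stock 31.8500 → up 43.6345 (V=2.7655), down 28.9835 (V=17.4165). Price 12.3405; hedge Δ=-1.0000, bond B=44.1905.
  t=1,j=1: stock 47.9500 → up 65.6915 (V=0.0000), down 43.6345 (V=2.7655). Price 1.8322; hedge Δ=-0.1254, bond B=7.8442.
  t=0,j=0: stock 35.0000 → up 47.9500 (V=1.8322), down 31.8500 (V=12.3405). Price 8.7070; hedge Δ=-0.6527, bond B=31.5510.
Root portfolio cost Δ·35+B reproduces V0=8.7070.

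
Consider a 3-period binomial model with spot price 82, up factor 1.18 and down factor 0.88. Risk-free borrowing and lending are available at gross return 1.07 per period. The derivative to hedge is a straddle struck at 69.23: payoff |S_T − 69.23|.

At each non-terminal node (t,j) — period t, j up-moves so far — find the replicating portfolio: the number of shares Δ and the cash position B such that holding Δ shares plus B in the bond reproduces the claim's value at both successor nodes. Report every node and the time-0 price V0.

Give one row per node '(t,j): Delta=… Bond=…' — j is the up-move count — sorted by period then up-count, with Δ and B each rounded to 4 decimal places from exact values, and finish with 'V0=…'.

(0,0): Delta=0.8726 Bond=-44.9873
(1,0): Delta=0.5774 Bond=-26.8361
(1,1): Delta=1.0000 Bond=-60.4682
(2,0): Delta=-0.4015 Bond=33.4434
(2,1): Delta=1.0000 Bond=-64.7009
(2,2): Delta=1.0000 Bond=-64.7009
V0=26.5621

No-arbitrage ⇒ martingale measure with p* = (R−d)/(u−d) = 0.6333.
Terminal values V(3,·): V(3,0)=13.3493, V(3,1)=5.7009, V(3,2)=31.2456, V(3,3)=65.4986
(2,0): S=63.5008. Δ = (V_up−V_dn)/(S_up−S_dn) = (5.7009−13.3493)/(74.9309−55.8807) = -0.4015. V = [p*·5.7009 + (1−p*)·13.3493]/1.07 = 7.9489. B = V − Δ·S = 33.4434.
(2,1): S=85.1488. Δ = (V_up−V_dn)/(S_up−S_dn) = (31.2456−5.7009)/(100.4756−74.9309) = 1.0000. V = [p*·31.2456 + (1−p*)·5.7009]/1.07 = 20.4479. B = V − Δ·S = -64.7009.
(2,2): S=114.1768. Δ = (V_up−V_dn)/(S_up−S_dn) = (65.4986−31.2456)/(134.7286−100.4756) = 1.0000. V = [p*·65.4986 + (1−p*)·31.2456]/1.07 = 49.4759. B = V − Δ·S = -64.7009.
(1,0): S=72.1600. Δ = (V_up−V_dn)/(S_up−S_dn) = (20.4479−7.9489)/(85.1488−63.5008) = 0.5774. V = [p*·20.4479 + (1−p*)·7.9489]/1.07 = 14.8270. B = V − Δ·S = -26.8361.
(1,1): S=96.7600. Δ = (V_up−V_dn)/(S_up−S_dn) = (49.4759−20.4479)/(114.1768−85.1488) = 1.0000. V = [p*·49.4759 + (1−p*)·20.4479]/1.07 = 36.2918. B = V − Δ·S = -60.4682.
(0,0): S=82.0000. Δ = (V_up−V_dn)/(S_up−S_dn) = (36.2918−14.8270)/(96.7600−72.1600) = 0.8726. V = [p*·36.2918 + (1−p*)·14.8270]/1.07 = 26.5621. B = V − Δ·S = -44.9873.
Root portfolio cost Δ·82+B reproduces V0=26.5621.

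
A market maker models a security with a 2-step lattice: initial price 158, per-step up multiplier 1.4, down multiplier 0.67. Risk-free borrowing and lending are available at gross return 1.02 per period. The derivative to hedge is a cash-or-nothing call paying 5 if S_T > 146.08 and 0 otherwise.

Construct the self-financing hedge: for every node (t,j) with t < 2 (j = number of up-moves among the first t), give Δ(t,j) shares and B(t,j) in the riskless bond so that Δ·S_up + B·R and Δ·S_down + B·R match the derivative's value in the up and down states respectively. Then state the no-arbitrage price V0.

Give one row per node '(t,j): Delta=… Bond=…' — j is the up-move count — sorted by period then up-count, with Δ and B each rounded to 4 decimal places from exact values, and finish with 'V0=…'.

No-arbitrage ⇒ martingale measure with p* = (R−d)/(u−d) = 0.4795.
Terminal values V(2,·): V(2,0)=0.0000, V(2,1)=5.0000, V(2,2)=5.0000
  t=1,j=0: stock 105.8600 → up 148.2040 (V=5.0000), down 70.9262 (V=0.0000). Price 2.3503; hedge Δ=0.0647, bond B=-4.4991.
  t=1,j=1: stock 221.2000 → up 309.6800 (V=5.0000), down 148.2040 (V=5.0000). Price 4.9020; hedge Δ=0.0000, bond B=4.9020.
  t=0,j=0: stock 158.0000 → up 221.2000 (V=4.9020), down 105.8600 (V=2.3503). Price 3.5036; hedge Δ=0.0221, bond B=0.0081.
Self-financing check: at every node Δ·S+B equals the discounted successor values.

(0,0): Delta=0.0221 Bond=0.0081
(1,0): Delta=0.0647 Bond=-4.4991
(1,1): Delta=0.0000 Bond=4.9020
V0=3.5036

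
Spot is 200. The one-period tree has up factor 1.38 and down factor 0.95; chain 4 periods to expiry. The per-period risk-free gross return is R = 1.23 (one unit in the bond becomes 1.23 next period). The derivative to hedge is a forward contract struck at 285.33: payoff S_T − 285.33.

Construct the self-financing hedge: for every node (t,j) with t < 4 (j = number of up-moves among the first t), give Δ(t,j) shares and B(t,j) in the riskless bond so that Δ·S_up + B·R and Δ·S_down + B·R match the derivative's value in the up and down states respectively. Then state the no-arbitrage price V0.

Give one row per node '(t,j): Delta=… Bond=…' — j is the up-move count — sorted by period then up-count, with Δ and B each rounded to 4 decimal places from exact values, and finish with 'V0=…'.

(0,0): Delta=1.0000 Bond=-124.6600
(1,0): Delta=1.0000 Bond=-153.3318
(1,1): Delta=1.0000 Bond=-153.3318
(2,0): Delta=1.0000 Bond=-188.5981
(2,1): Delta=1.0000 Bond=-188.5981
(2,2): Delta=1.0000 Bond=-188.5981
(3,0): Delta=1.0000 Bond=-231.9756
(3,1): Delta=1.0000 Bond=-231.9756
(3,2): Delta=1.0000 Bond=-231.9756
(3,3): Delta=1.0000 Bond=-231.9756
V0=75.3400

No-arbitrage ⇒ martingale measure with p* = (R−d)/(u−d) = 0.6512.
Terminal values V(4,·): V(4,0)=-122.4288, V(4,1)=-48.6945, V(4,2)=58.4142, V(4,3)=214.0037, V(4,4)=440.0179
  t=3,j=0: stock 171.4750 → up 236.6355 (V=-48.6945), down 162.9012 (V=-122.4288). Price -60.5006; hedge Δ=1.0000, bond B=-231.9756.
  t=3,j=1: stock 249.0900 → up 343.7442 (V=58.4142), down 236.6355 (V=-48.6945). Price 17.1144; hedge Δ=1.0000, bond B=-231.9756.
  t=3,j=2: stock 361.8360 → up 499.3337 (V=214.0037), down 343.7442 (V=58.4142). Price 129.8604; hedge Δ=1.0000, bond B=-231.9756.
  t=3,j=3: stock 525.6144 → up 725.3479 (V=440.0179), down 499.3337 (V=214.0037). Price 293.6388; hedge Δ=1.0000, bond B=-231.9756.
  t=2,j=0: stock 180.5000 → up 249.0900 (V=17.1144), down 171.4750 (V=-60.5006). Price -8.0981; hedge Δ=1.0000, bond B=-188.5981.
  t=2,j=1: stock 262.2000 → up 361.8360 (V=129.8604), down 249.0900 (V=17.1144). Price 73.6019; hedge Δ=1.0000, bond B=-188.5981.
  t=2,j=2: stock 380.8800 → up 525.6144 (V=293.6388), down 361.8360 (V=129.8604). Price 192.2819; hedge Δ=1.0000, bond B=-188.5981.
  t=1,j=0: stock 190.0000 → up 262.2000 (V=73.6019), down 180.5000 (V=-8.0981). Price 36.6682; hedge Δ=1.0000, bond B=-153.3318.
  t=1,j=1: stock 276.0000 → up 380.8800 (V=192.2819), down 262.2000 (V=73.6019). Price 122.6682; hedge Δ=1.0000, bond B=-153.3318.
  t=0,j=0: stock 200.0000 → up 276.0000 (V=122.6682), down 190.0000 (V=36.6682). Price 75.3400; hedge Δ=1.0000, bond B=-124.6600.
Each (Δ,B) replicates both successor values, so the strategy is self-financing and V0 is arbitrage-free.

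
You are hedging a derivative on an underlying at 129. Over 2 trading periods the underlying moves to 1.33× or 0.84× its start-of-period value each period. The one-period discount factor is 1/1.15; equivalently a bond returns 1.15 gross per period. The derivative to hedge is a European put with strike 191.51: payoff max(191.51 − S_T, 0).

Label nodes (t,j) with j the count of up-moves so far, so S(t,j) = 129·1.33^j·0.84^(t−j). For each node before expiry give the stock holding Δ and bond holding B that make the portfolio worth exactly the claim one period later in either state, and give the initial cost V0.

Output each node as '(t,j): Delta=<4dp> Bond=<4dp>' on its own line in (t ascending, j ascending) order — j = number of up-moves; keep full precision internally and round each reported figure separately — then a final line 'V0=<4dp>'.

(0,0): Delta=-0.6808 Bond=114.7303
(1,0): Delta=-1.0000 Bond=166.5304
(1,1): Delta=-0.5637 Bond=111.8550
V0=26.9096

The replicating-portfolio and risk-neutral prices coincide; use p* = (1.15−0.84)/(1.33−0.84) = 0.6327 for the latter.
At expiry t=2: V(2,0)=100.4876, V(2,1)=47.3912, V(2,2)=0.0000
  t=1,j=0: stock 108.3600 → up 144.1188 (V=47.3912), down 91.0224 (V=100.4876). Price 58.1704; hedge Δ=-1.0000, bond B=166.5304.
  t=1,j=1: stock 171.5700 → up 228.1881 (V=0.0000), down 144.1188 (V=47.3912). Price 15.1383; hedge Δ=-0.5637, bond B=111.8550.
  t=0,j=0: stock 129.0000 → up 171.5700 (V=15.1383), down 108.3600 (V=58.1704). Price 26.9096; hedge Δ=-0.6808, bond B=114.7303.
The time-0 hedge costs 26.9096, which is the no-arbitrage price.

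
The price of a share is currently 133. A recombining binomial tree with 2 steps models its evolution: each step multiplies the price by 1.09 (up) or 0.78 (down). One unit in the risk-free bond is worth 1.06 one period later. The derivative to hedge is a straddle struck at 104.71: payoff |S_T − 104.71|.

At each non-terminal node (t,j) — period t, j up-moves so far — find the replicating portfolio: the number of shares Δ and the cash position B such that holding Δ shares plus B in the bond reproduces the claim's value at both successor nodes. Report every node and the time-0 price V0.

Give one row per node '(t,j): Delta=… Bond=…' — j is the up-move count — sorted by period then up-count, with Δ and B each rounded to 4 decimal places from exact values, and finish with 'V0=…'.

No-arbitrage ⇒ martingale measure with p* = (R−d)/(u−d) = 0.9032.
Payoff layer (t=2): V(2,0)=23.7928, V(2,1)=8.3666, V(2,2)=53.3073
  t=1,j=0: stock 103.7400 → up 113.0766 (V=8.3666), down 80.9172 (V=23.7928). Price 9.3014; hedge Δ=-0.4797, bond B=59.0633.
  t=1,j=1: stock 144.9700 → up 158.0173 (V=53.3073), down 113.0766 (V=8.3666). Price 46.1870; hedge Δ=1.0000, bond B=-98.7830.
  t=0,j=0: stock 133.0000 → up 144.9700 (V=46.1870), down 103.7400 (V=9.3014). Price 40.2051; hedge Δ=0.8946, bond B=-78.7807.
Self-financing check: at every node Δ·S+B equals the discounted successor values.

(0,0): Delta=0.8946 Bond=-78.7807
(1,0): Delta=-0.4797 Bond=59.0633
(1,1): Delta=1.0000 Bond=-98.7830
V0=40.2051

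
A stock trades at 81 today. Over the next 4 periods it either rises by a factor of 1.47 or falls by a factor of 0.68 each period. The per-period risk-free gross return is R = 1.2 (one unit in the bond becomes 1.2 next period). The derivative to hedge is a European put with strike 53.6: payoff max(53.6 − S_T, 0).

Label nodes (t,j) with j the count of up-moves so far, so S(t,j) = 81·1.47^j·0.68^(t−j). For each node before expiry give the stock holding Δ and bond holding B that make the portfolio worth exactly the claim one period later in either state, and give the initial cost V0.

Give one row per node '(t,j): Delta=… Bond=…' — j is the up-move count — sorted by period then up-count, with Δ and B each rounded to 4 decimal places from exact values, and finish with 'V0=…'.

The replicating-portfolio and risk-neutral prices coincide; use p* = (1.2−0.68)/(1.47−0.68) = 0.6582 for the latter.
Payoff layer (t=4): V(4,0)=36.2811, V(4,1)=16.1606, V(4,2)=0.0000, V(4,3)=0.0000, V(4,4)=0.0000
  t=3,j=0: stock 25.4690 → up 37.4394 (V=16.1606), down 17.3189 (V=36.2811). Price 19.1977; hedge Δ=-1.0000, bond B=44.6667.
  t=3,j=1: stock 55.0580 → up 80.9352 (V=0.0000), down 37.4394 (V=16.1606). Price 4.6027; hedge Δ=-0.3715, bond B=25.0591.
  t=3,j=2: stock 119.0224 → up 174.9629 (V=0.0000), down 80.9352 (V=0.0000). Price 0.0000; hedge Δ=0.0000, bond B=0.0000.
  t=3,j=3: stock 257.2984 → up 378.2286 (V=0.0000), down 174.9629 (V=0.0000). Price 0.0000; hedge Δ=0.0000, bond B=0.0000.
  t=2,j=0: stock 37.4544 → up 55.0580 (V=4.6027), down 25.4690 (V=19.1977). Price 7.9924; hedge Δ=-0.4933, bond B=26.4670.
  t=2,j=1: stock 80.9676 → up 119.0224 (V=0.0000), down 55.0580 (V=4.6027). Price 1.3109; hedge Δ=-0.0720, bond B=7.1371.
  t=2,j=2: stock 175.0329 → up 257.2984 (V=0.0000), down 119.0224 (V=0.0000). Price 0.0000; hedge Δ=0.0000, bond B=0.0000.
  t=1,j=0: stock 55.0800 → up 80.9676 (V=1.3109), down 37.4544 (V=7.9924). Price 2.9954; hedge Δ=-0.1536, bond B=11.4529.
  t=1,j=1: stock 119.0700 → up 175.0329 (V=0.0000), down 80.9676 (V=1.3109). Price 0.3734; hedge Δ=-0.0139, bond B=2.0327.
  t=0,j=0: stock 81.0000 → up 119.0700 (V=0.3734), down 55.0800 (V=2.9954). Price 1.0579; hedge Δ=-0.0410, bond B=4.3769.
Root portfolio cost Δ·81+B reproduces V0=1.0579.

(0,0): Delta=-0.0410 Bond=4.3769
(1,0): Delta=-0.1536 Bond=11.4529
(1,1): Delta=-0.0139 Bond=2.0327
(2,0): Delta=-0.4933 Bond=26.4670
(2,1): Delta=-0.0720 Bond=7.1371
(2,2): Delta=0.0000 Bond=0.0000
(3,0): Delta=-1.0000 Bond=44.6667
(3,1): Delta=-0.3715 Bond=25.0591
(3,2): Delta=0.0000 Bond=0.0000
(3,3): Delta=0.0000 Bond=0.0000
V0=1.0579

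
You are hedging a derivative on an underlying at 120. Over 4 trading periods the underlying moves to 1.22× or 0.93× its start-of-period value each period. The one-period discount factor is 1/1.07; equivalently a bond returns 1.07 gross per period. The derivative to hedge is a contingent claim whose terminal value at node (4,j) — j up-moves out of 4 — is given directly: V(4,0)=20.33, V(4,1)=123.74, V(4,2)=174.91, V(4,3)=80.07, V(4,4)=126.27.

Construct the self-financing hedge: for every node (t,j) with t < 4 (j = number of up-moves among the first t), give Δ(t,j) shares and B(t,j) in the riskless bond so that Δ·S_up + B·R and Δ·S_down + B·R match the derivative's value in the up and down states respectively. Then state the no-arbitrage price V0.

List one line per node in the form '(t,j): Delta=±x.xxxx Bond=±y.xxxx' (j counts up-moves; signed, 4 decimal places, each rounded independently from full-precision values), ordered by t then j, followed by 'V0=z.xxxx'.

No-arbitrage ⇒ martingale measure with p* = (R−d)/(u−d) = 0.4828.
Terminal values V(4,·): V(4,0)=20.3300, V(4,1)=123.7400, V(4,2)=174.9100, V(4,3)=80.0700, V(4,4)=126.2700
Node (3,0) S=96.5228: V=(p*·123.7400+(1−p*)·20.3300)/1.07=65.6561; Δ=(123.7400−20.3300)/(117.7579−89.7662)=3.6943; B=V−Δ·S=-290.9301
Node (3,1) S=126.6214: V=(p*·174.9100+(1−p*)·123.7400)/1.07=138.7316; Δ=(174.9100−123.7400)/(154.4781−117.7579)=1.3935; B=V−Δ·S=-37.7167
Node (3,2) S=166.1054: V=(p*·80.0700+(1−p*)·174.9100)/1.07=120.6777; Δ=(80.0700−174.9100)/(202.6486−154.4781)=-1.9688; B=V−Δ·S=447.7122
Node (3,3) S=217.9018: V=(p*·126.2700+(1−p*)·80.0700)/1.07=95.6761; Δ=(126.2700−80.0700)/(265.8401−202.6486)=0.7311; B=V−Δ·S=-63.6342
Node (2,0) S=103.7880: V=(p*·138.7316+(1−p*)·65.6561)/1.07=94.3308; Δ=(138.7316−65.6561)/(126.6214−96.5228)=2.4279; B=V−Δ·S=-157.6534
Node (2,1) S=136.1520: V=(p*·120.6777+(1−p*)·138.7316)/1.07=121.5102; Δ=(120.6777−138.7316)/(166.1054−126.6214)=-0.4572; B=V−Δ·S=183.7647
Node (2,2) S=178.6080: V=(p*·95.6761+(1−p*)·120.6777)/1.07=101.5028; Δ=(95.6761−120.6777)/(217.9018−166.1054)=-0.4827; B=V−Δ·S=187.7152
Node (1,0) S=111.6000: V=(p*·121.5102+(1−p*)·94.3308)/1.07=100.4223; Δ=(121.5102−94.3308)/(136.1520−103.7880)=0.8398; B=V−Δ·S=6.7001
Node (1,1) S=146.4000: V=(p*·101.5028+(1−p*)·121.5102)/1.07=104.5341; Δ=(101.5028−121.5102)/(178.6080−136.1520)=-0.4713; B=V−Δ·S=173.5251
Node (0,0) S=120.0000: V=(p*·104.5341+(1−p*)·100.4223)/1.07=95.7078; Δ=(104.5341−100.4223)/(146.4000−111.6000)=0.1182; B=V−Δ·S=81.5293
Root portfolio cost Δ·120+B reproduces V0=95.7078.

(0,0): Delta=0.1182 Bond=81.5293
(1,0): Delta=0.8398 Bond=6.7001
(1,1): Delta=-0.4713 Bond=173.5251
(2,0): Delta=2.4279 Bond=-157.6534
(2,1): Delta=-0.4572 Bond=183.7647
(2,2): Delta=-0.4827 Bond=187.7152
(3,0): Delta=3.6943 Bond=-290.9301
(3,1): Delta=1.3935 Bond=-37.7167
(3,2): Delta=-1.9688 Bond=447.7122
(3,3): Delta=0.7311 Bond=-63.6342
V0=95.7078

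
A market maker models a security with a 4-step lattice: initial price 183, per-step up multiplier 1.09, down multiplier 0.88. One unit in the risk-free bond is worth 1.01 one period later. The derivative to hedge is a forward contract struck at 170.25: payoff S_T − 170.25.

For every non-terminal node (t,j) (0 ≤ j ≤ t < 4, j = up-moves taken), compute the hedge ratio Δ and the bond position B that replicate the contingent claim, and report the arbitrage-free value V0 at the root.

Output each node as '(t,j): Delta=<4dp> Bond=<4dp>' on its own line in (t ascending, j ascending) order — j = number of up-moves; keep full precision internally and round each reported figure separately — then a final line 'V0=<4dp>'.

Since d<R<u, set p* = (R−d)/(u−d) = 0.6190; price each node as the discounted p*-expectation of its children.
Terminal values V(4,·): V(4,0)=-60.5057, V(4,1)=-34.3168, V(4,2)=-1.8782, V(4,3)=38.3015, V(4,4)=88.0694
Node (3,0) S=124.7094: V=(p*·-34.3168+(1−p*)·-60.5057)/1.01=-43.8550; Δ=(-34.3168−-60.5057)/(135.9332−109.7443)=1.0000; B=V−Δ·S=-168.5644
Node (3,1) S=154.4696: V=(p*·-1.8782+(1−p*)·-34.3168)/1.01=-14.0948; Δ=(-1.8782−-34.3168)/(168.3718−135.9332)=1.0000; B=V−Δ·S=-168.5644
Node (3,2) S=191.3316: V=(p*·38.3015+(1−p*)·-1.8782)/1.01=22.7673; Δ=(38.3015−-1.8782)/(208.5515−168.3718)=1.0000; B=V−Δ·S=-168.5644
Node (3,3) S=236.9903: V=(p*·88.0694+(1−p*)·38.3015)/1.01=68.4260; Δ=(88.0694−38.3015)/(258.3194−208.5515)=1.0000; B=V−Δ·S=-168.5644
Node (2,0) S=141.7152: V=(p*·-14.0948+(1−p*)·-43.8550)/1.01=-25.1802; Δ=(-14.0948−-43.8550)/(154.4696−124.7094)=1.0000; B=V−Δ·S=-166.8954
Node (2,1) S=175.5336: V=(p*·22.7673+(1−p*)·-14.0948)/1.01=8.6382; Δ=(22.7673−-14.0948)/(191.3316−154.4696)=1.0000; B=V−Δ·S=-166.8954
Node (2,2) S=217.4223: V=(p*·68.4260+(1−p*)·22.7673)/1.01=50.5269; Δ=(68.4260−22.7673)/(236.9903−191.3316)=1.0000; B=V−Δ·S=-166.8954
Node (1,0) S=161.0400: V=(p*·8.6382+(1−p*)·-25.1802)/1.01=-4.2030; Δ=(8.6382−-25.1802)/(175.5336−141.7152)=1.0000; B=V−Δ·S=-165.2430
Node (1,1) S=199.4700: V=(p*·50.5269+(1−p*)·8.6382)/1.01=34.2270; Δ=(50.5269−8.6382)/(217.4223−175.5336)=1.0000; B=V−Δ·S=-165.2430
Node (0,0) S=183.0000: V=(p*·34.2270+(1−p*)·-4.2030)/1.01=19.3931; Δ=(34.2270−-4.2030)/(199.4700−161.0400)=1.0000; B=V−Δ·S=-163.6069
Check: Δ(0,0)·S0 + B(0,0) = 19.3931 = V0.

(0,0): Delta=1.0000 Bond=-163.6069
(1,0): Delta=1.0000 Bond=-165.2430
(1,1): Delta=1.0000 Bond=-165.2430
(2,0): Delta=1.0000 Bond=-166.8954
(2,1): Delta=1.0000 Bond=-166.8954
(2,2): Delta=1.0000 Bond=-166.8954
(3,0): Delta=1.0000 Bond=-168.5644
(3,1): Delta=1.0000 Bond=-168.5644
(3,2): Delta=1.0000 Bond=-168.5644
(3,3): Delta=1.0000 Bond=-168.5644
V0=19.3931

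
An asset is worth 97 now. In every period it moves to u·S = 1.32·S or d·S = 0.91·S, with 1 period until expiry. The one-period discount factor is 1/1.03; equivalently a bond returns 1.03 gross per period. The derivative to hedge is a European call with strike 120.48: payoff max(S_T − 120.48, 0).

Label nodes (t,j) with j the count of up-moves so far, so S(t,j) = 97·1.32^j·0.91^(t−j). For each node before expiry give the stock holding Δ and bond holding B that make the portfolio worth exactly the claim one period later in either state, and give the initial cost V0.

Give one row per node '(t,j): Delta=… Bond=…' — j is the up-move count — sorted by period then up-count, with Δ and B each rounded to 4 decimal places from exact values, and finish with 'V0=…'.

Since d<R<u, set p* = (R−d)/(u−d) = 0.2927; price each node as the discounted p*-expectation of its children.
Terminal payoffs: V(1,0)=0.0000, V(1,1)=7.5600
Node (0,0) S=97.0000: V=(p*·7.5600+(1−p*)·0.0000)/1.03=2.1482; Δ=(7.5600−0.0000)/(128.0400−88.2700)=0.1901; B=V−Δ·S=-16.2908
Self-financing check: at every node Δ·S+B equals the discounted successor values.

(0,0): Delta=0.1901 Bond=-16.2908
V0=2.1482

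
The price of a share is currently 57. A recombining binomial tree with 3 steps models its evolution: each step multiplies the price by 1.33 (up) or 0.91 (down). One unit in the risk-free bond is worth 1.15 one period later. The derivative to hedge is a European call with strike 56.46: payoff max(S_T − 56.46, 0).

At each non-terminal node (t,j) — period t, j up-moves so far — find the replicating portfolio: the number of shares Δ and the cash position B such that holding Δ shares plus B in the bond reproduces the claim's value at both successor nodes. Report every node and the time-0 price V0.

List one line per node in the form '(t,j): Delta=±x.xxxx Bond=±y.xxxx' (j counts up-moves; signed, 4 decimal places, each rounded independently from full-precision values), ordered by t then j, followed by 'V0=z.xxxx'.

The replicating-portfolio and risk-neutral prices coincide; use p* = (1.15−0.91)/(1.33−0.91) = 0.5714 for the latter.
At expiry t=3: V(3,0)=0.0000, V(3,1)=6.3183, V(3,2)=35.2928, V(3,3)=77.6403
  t=2,j=0: stock 47.2017 → up 62.7783 (V=6.3183), down 42.9535 (V=0.0000). Price 3.1395; hedge Δ=0.3187, bond B=-11.9040.
  t=2,j=1: stock 68.9871 → up 91.7528 (V=35.2928), down 62.7783 (V=6.3183). Price 19.8914; hedge Δ=1.0000, bond B=-49.0957.
  t=2,j=2: stock 100.8273 → up 134.1003 (V=77.6403), down 91.7528 (V=35.2928). Price 51.7316; hedge Δ=1.0000, bond B=-49.0957.
  t=1,j=0: stock 51.8700 → up 68.9871 (V=19.8914), down 47.2017 (V=3.1395). Price 11.0540; hedge Δ=0.7690, bond B=-28.8316.
  t=1,j=1: stock 75.8100 → up 100.8273 (V=51.7316), down 68.9871 (V=19.8914). Price 33.1181; hedge Δ=1.0000, bond B=-42.6919.
  t=0,j=0: stock 57.0000 → up 75.8100 (V=33.1181), down 51.8700 (V=11.0540). Price 20.5757; hedge Δ=0.9216, bond B=-31.9581.
Root portfolio cost Δ·57+B reproduces V0=20.5757.

(0,0): Delta=0.9216 Bond=-31.9581
(1,0): Delta=0.7690 Bond=-28.8316
(1,1): Delta=1.0000 Bond=-42.6919
(2,0): Delta=0.3187 Bond=-11.9040
(2,1): Delta=1.0000 Bond=-49.0957
(2,2): Delta=1.0000 Bond=-49.0957
V0=20.5757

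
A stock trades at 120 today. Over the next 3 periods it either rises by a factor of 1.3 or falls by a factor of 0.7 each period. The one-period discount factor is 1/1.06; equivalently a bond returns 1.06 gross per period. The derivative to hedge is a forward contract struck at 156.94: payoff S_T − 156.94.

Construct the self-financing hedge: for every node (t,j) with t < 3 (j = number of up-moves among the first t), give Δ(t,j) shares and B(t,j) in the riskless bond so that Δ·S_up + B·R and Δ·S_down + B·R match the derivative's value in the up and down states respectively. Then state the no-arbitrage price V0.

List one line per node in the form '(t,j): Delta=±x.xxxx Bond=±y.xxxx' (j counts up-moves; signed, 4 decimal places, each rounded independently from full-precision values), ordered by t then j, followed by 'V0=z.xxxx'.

(0,0): Delta=1.0000 Bond=-131.7699
(1,0): Delta=1.0000 Bond=-139.6760
(1,1): Delta=1.0000 Bond=-139.6760
(2,0): Delta=1.0000 Bond=-148.0566
(2,1): Delta=1.0000 Bond=-148.0566
(2,2): Delta=1.0000 Bond=-148.0566
V0=-11.7699

Since d<R<u, set p* = (R−d)/(u−d) = 0.6000; price each node as the discounted p*-expectation of its children.
Terminal values V(3,·): V(3,0)=-115.7800, V(3,1)=-80.5000, V(3,2)=-14.9800, V(3,3)=106.7000
(2,0): S=58.8000. Δ = (V_up−V_dn)/(S_up−S_dn) = (-80.5000−-115.7800)/(76.4400−41.1600) = 1.0000. V = [p*·-80.5000 + (1−p*)·-115.7800]/1.06 = -89.2566. B = V − Δ·S = -148.0566.
(2,1): S=109.2000. Δ = (V_up−V_dn)/(S_up−S_dn) = (-14.9800−-80.5000)/(141.9600−76.4400) = 1.0000. V = [p*·-14.9800 + (1−p*)·-80.5000]/1.06 = -38.8566. B = V − Δ·S = -148.0566.
(2,2): S=202.8000. Δ = (V_up−V_dn)/(S_up−S_dn) = (106.7000−-14.9800)/(263.6400−141.9600) = 1.0000. V = [p*·106.7000 + (1−p*)·-14.9800]/1.06 = 54.7434. B = V − Δ·S = -148.0566.
(1,0): S=84.0000. Δ = (V_up−V_dn)/(S_up−S_dn) = (-38.8566−-89.2566)/(109.2000−58.8000) = 1.0000. V = [p*·-38.8566 + (1−p*)·-89.2566]/1.06 = -55.6760. B = V − Δ·S = -139.6760.
(1,1): S=156.0000. Δ = (V_up−V_dn)/(S_up−S_dn) = (54.7434−-38.8566)/(202.8000−109.2000) = 1.0000. V = [p*·54.7434 + (1−p*)·-38.8566]/1.06 = 16.3240. B = V − Δ·S = -139.6760.
(0,0): S=120.0000. Δ = (V_up−V_dn)/(S_up−S_dn) = (16.3240−-55.6760)/(156.0000−84.0000) = 1.0000. V = [p*·16.3240 + (1−p*)·-55.6760]/1.06 = -11.7699. B = V − Δ·S = -131.7699.
The time-0 hedge costs -11.7699, which is the no-arbitrage price.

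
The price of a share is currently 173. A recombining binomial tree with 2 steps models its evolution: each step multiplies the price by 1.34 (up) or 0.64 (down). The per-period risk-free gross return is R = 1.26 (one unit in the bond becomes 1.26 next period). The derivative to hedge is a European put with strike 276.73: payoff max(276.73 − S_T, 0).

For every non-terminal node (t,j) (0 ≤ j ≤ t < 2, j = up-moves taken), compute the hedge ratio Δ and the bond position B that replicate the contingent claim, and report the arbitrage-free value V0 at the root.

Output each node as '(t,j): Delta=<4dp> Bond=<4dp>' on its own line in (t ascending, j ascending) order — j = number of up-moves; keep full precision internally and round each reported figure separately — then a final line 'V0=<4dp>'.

(0,0): Delta=-0.8032 Bond=157.0111
(1,0): Delta=-1.0000 Bond=219.6270
(1,1): Delta=-0.7910 Bond=195.0220
V0=18.0627

Risk-neutral probability p* = (R−d)/(u−d) = (1.26−0.64)/(1.34−0.64) = 0.8857.
Terminal payoffs: V(2,0)=205.8692, V(2,1)=128.3652, V(2,2)=0.0000
Node (1,0) S=110.7200: V=(p*·128.3652+(1−p*)·205.8692)/1.26=108.9070; Δ=(128.3652−205.8692)/(148.3648−70.8608)=-1.0000; B=V−Δ·S=219.6270
Node (1,1) S=231.8200: V=(p*·0.0000+(1−p*)·128.3652)/1.26=11.6431; Δ=(0.0000−128.3652)/(310.6388−148.3648)=-0.7910; B=V−Δ·S=195.0220
Node (0,0) S=173.0000: V=(p*·11.6431+(1−p*)·108.9070)/1.26=18.0627; Δ=(11.6431−108.9070)/(231.8200−110.7200)=-0.8032; B=V−Δ·S=157.0111
The time-0 hedge costs 18.0627, which is the no-arbitrage price.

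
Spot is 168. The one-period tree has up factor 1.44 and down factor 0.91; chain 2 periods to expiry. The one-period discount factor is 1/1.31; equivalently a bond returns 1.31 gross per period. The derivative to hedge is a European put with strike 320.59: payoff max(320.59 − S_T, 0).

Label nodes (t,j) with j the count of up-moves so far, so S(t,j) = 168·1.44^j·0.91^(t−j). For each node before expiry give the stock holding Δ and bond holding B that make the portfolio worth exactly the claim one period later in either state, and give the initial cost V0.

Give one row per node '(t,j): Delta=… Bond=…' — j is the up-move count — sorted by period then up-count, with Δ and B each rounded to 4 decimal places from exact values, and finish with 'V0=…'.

The replicating-portfolio and risk-neutral prices coincide; use p* = (1.31−0.91)/(1.44−0.91) = 0.7547 for the latter.
Terminal payoffs: V(2,0)=181.4692, V(2,1)=100.4428, V(2,2)=0.0000
(1,0): S=152.8800. Δ = (V_up−V_dn)/(S_up−S_dn) = (100.4428−181.4692)/(220.1472−139.1208) = -1.0000. V = [p*·100.4428 + (1−p*)·181.4692]/1.31 = 91.8452. B = V − Δ·S = 244.7252.
(1,1): S=241.9200. Δ = (V_up−V_dn)/(S_up−S_dn) = (0.0000−100.4428)/(348.3648−220.1472) = -0.7834. V = [p*·0.0000 + (1−p*)·100.4428]/1.31 = 18.8068. B = V − Δ·S = 208.3215.
(0,0): S=168.0000. Δ = (V_up−V_dn)/(S_up−S_dn) = (18.8068−91.8452)/(241.9200−152.8800) = -0.8203. V = [p*·18.8068 + (1−p*)·91.8452]/1.31 = 28.0320. B = V − Δ·S = 165.8402.
Each (Δ,B) replicates both successor values, so the strategy is self-financing and V0 is arbitrage-free.

(0,0): Delta=-0.8203 Bond=165.8402
(1,0): Delta=-1.0000 Bond=244.7252
(1,1): Delta=-0.7834 Bond=208.3215
V0=28.0320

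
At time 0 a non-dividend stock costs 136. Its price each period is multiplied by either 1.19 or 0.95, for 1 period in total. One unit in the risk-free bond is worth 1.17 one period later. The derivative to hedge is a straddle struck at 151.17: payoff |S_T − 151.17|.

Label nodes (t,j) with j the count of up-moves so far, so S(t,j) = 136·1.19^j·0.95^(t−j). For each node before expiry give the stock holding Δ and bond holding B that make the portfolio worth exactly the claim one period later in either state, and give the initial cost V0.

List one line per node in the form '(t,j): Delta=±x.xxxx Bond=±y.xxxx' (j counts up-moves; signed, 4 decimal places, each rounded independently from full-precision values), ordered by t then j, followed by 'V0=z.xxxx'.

(0,0): Delta=-0.3462 Bond=57.0078
V0=9.9245

Since d<R<u, set p* = (R−d)/(u−d) = 0.9167; price each node as the discounted p*-expectation of its children.
Payoff layer (t=1): V(1,0)=21.9700, V(1,1)=10.6700
Node (0,0) S=136.0000: V=(p*·10.6700+(1−p*)·21.9700)/1.17=9.9245; Δ=(10.6700−21.9700)/(161.8400−129.2000)=-0.3462; B=V−Δ·S=57.0078
Check: Δ(0,0)·S0 + B(0,0) = 9.9245 = V0.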